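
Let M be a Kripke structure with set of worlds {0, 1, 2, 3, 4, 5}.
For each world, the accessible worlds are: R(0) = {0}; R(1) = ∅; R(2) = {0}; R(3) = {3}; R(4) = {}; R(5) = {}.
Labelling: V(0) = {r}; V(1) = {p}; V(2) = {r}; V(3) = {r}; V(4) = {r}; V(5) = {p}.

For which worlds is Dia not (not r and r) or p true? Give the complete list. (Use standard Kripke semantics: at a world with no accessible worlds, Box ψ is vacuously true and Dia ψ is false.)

Let φ = Dia not (not r and r) or p. Evaluate φ at each world:
  0 (successors {0}): φ is true.
  1 (successors ∅): φ is true.
  2 (successors {0}): φ is true.
  3 (successors {3}): φ is true.
  4 (successors ∅): φ is false.
  5 (successors ∅): φ is true.
For instance, at 3:
  At 3: Dia not (not r and r) is true, p is false, so Dia not (not r and r) or p is true.
    At 3: Dia not (not r and r) requires not (not r and r) at some successor in {3}.
      not (not r and r) holds at 3, so Dia not (not r and r) is true at 3.
Satisfying worlds: {0, 1, 2, 3, 5}

0, 1, 2, 3, 5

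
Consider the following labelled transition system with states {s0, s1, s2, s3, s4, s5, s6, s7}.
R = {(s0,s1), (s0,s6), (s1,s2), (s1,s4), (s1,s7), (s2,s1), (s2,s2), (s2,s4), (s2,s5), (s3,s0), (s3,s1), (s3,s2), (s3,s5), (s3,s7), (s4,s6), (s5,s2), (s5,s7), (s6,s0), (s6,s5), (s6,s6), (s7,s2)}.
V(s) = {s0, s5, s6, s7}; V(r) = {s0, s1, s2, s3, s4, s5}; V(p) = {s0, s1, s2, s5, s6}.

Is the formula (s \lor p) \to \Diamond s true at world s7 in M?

At s7: s \lor p is true, \Diamond s is false, so (s \lor p) \to \Diamond s is false.
  At s7: \Diamond s requires s at some successor in {s2}.
    At s2: s is false.
  So \Diamond s is false at s7.

No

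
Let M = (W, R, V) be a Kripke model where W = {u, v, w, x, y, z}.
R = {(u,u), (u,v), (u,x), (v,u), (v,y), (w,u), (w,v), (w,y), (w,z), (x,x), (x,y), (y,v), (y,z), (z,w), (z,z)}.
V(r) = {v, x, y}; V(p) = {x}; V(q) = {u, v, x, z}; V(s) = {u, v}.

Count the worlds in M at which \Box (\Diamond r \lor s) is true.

Let φ = \Box (\Diamond r \lor s). Evaluate φ at each world:
  u (successors {u, v, x}): φ is true.
  v (successors {u, y}): φ is true.
  w (successors {u, v, y, z}): φ is false.
  x (successors {x, y}): φ is true.
  y (successors {v, z}): φ is false.
  z (successors {w, z}): φ is false.
For instance, at u:
  At u: \Box (\Diamond r \lor s) requires \Diamond r \lor s at every successor {u, v, x}.
      At u: \Diamond r is true, s is true, so \Diamond r \lor s is true.
      At v: \Diamond r is true, s is true, so \Diamond r \lor s is true.
      At x: \Diamond r is true, s is false, so \Diamond r \lor s is true.
  So \Box (\Diamond r \lor s) is true at u.
Satisfying worlds: {u, v, x}

3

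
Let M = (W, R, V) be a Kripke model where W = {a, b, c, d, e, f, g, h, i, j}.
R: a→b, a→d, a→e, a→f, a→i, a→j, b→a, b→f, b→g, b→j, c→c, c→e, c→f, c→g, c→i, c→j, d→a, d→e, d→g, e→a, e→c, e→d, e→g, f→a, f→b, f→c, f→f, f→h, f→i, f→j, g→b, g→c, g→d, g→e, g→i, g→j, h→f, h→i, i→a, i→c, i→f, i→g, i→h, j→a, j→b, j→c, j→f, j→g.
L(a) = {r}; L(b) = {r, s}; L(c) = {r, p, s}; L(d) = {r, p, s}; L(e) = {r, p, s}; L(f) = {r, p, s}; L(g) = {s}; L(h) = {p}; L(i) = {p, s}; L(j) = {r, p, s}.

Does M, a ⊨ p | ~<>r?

No

Recall that <>ψ holds at a world iff ψ holds at some accessible world.
At a: p is false, ~<>r is false, so p | ~<>r is false.
  At a: <>r is true, so ~<>r is false.
    At a: <>r requires r at some successor in {b, d, e, f, i, j}.
      r holds at b, so <>r is true at a.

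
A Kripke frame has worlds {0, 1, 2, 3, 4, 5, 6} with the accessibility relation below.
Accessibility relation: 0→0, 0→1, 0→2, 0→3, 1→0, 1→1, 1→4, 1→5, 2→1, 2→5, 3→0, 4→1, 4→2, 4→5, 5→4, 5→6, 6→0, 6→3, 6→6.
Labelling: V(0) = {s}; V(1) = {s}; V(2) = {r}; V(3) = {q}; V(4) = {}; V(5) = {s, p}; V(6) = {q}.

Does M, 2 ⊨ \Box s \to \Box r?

No

At 2: \Box s is true, \Box r is false, so \Box s \to \Box r is false.
  At 2: \Box s requires s at every successor {1, 5}.
    At 1: s is true.
    At 5: s is true.
  So \Box s is true at 2.
  At 2: \Box r requires r at every successor {1, 5}.
    r fails at 1, so \Box r is false at 2.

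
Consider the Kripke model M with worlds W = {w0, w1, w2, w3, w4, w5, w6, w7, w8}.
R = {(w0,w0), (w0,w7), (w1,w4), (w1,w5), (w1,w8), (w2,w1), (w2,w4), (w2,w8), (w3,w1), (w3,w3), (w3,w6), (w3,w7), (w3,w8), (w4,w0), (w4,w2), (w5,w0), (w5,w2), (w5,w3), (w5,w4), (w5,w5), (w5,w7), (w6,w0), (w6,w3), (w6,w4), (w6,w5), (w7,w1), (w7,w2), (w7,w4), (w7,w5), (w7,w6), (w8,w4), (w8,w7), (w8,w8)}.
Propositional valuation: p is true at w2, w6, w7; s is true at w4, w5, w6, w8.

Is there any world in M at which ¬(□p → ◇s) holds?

No

Let φ = ¬(□p → ◇s). Evaluate φ at each world:
  w0 (successors {w0, w7}): φ is false.
  w1 (successors {w4, w5, w8}): φ is false.
  w2 (successors {w1, w4, w8}): φ is false.
  w3 (successors {w1, w3, w6, w7, w8}): φ is false.
  w4 (successors {w0, w2}): φ is false.
  w5 (successors {w0, w2, w3, w4, w5, w7}): φ is false.
  w6 (successors {w0, w3, w4, w5}): φ is false.
  w7 (successors {w1, w2, w4, w5, w6}): φ is false.
  w8 (successors {w4, w7, w8}): φ is false.
For instance, at w2:
  At w2: □p → ◇s is true, so ¬(□p → ◇s) is false.
    At w2: □p is false, ◇s is true, so □p → ◇s is true.
      At w2: □p requires p at every successor {w1, w4, w8}.
        p fails at w1, so □p is false at w2.
      At w2: ◇s requires s at some successor in {w1, w4, w8}.
        s holds at w4, so ◇s is true at w2.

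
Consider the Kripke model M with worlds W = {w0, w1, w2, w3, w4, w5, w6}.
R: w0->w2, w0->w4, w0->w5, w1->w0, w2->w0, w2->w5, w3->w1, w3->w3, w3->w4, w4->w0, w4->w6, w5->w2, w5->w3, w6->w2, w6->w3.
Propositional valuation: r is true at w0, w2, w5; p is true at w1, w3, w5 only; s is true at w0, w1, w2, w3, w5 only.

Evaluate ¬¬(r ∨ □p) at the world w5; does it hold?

Yes

At w5: ¬(r ∨ □p) is false, so ¬¬(r ∨ □p) is true.
  At w5: r ∨ □p is true, so ¬(r ∨ □p) is false.
    At w5: r is true, □p is false, so r ∨ □p is true.
      At w5: □p requires p at every successor {w2, w3}.
        p fails at w2, so □p is false at w5.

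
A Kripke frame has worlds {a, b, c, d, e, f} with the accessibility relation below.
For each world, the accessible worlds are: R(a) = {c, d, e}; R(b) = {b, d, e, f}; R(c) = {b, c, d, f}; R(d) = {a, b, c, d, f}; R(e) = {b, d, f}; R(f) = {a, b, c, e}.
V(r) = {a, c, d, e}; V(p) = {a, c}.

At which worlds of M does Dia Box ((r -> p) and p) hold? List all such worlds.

none

Let φ = Dia Box ((r -> p) and p). Evaluate φ at each world:
  a (successors {c, d, e}): φ is false.
  b (successors {b, d, e, f}): φ is false.
  c (successors {b, c, d, f}): φ is false.
  d (successors {a, b, c, d, f}): φ is false.
  e (successors {b, d, f}): φ is false.
  f (successors {a, b, c, e}): φ is false.
For instance, at b:
  At b: Dia Box ((r -> p) and p) requires Box ((r -> p) and p) at some successor in {b, d, e, f}.
    At b: Box ((r -> p) and p) is false.
    At d: Box ((r -> p) and p) is false.
    At e: Box ((r -> p) and p) is false.
    At f: Box ((r -> p) and p) is false.
  So Dia Box ((r -> p) and p) is false at b.
Satisfying worlds: none.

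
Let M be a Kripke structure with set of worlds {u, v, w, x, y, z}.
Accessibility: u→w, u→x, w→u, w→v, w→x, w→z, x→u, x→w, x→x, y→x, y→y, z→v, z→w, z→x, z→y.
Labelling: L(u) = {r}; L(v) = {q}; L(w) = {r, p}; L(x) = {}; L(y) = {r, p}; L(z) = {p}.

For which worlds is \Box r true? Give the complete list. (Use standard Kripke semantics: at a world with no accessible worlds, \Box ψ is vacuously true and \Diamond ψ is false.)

v

Let φ = \Box r. Evaluate φ at each world:
  u (successors {w, x}): φ is false.
  v (successors ∅): φ is true.
  w (successors {u, v, x, z}): φ is false.
  x (successors {u, w, x}): φ is false.
  y (successors {x, y}): φ is false.
  z (successors {v, w, x, y}): φ is false.
For instance, at y:
  At y: \Box r requires r at every successor {x, y}.
    r fails at x, so \Box r is false at y.
Satisfying worlds: {v}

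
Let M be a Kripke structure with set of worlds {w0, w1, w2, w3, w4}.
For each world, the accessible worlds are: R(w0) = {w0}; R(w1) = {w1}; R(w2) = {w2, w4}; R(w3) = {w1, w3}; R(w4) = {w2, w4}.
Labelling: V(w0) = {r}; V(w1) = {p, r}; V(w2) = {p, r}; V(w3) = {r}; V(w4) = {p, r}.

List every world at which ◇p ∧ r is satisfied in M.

w1, w2, w3, w4

Let φ = ◇p ∧ r. Evaluate φ at each world:
  w0 (successors {w0}): φ is false.
  w1 (successors {w1}): φ is true.
  w2 (successors {w2, w4}): φ is true.
  w3 (successors {w1, w3}): φ is true.
  w4 (successors {w2, w4}): φ is true.
For instance, at w3:
  At w3: ◇p is true, r is true, so ◇p ∧ r is true.
    At w3: ◇p requires p at some successor in {w1, w3}.
      p holds at w1, so ◇p is true at w3.
Satisfying worlds: {w1, w2, w3, w4}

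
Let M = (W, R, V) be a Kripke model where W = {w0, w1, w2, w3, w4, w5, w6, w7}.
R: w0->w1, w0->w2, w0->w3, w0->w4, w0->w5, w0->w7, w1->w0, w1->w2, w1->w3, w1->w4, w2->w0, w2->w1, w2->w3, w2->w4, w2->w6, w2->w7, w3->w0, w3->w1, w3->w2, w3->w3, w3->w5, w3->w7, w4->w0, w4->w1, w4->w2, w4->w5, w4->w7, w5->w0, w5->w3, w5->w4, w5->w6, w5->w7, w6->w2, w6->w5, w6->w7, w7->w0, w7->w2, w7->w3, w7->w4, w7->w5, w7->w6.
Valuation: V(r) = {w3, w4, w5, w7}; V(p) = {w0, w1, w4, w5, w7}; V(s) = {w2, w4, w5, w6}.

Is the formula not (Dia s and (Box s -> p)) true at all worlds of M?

Let φ = not (Dia s and (Box s -> p)). Evaluate φ at each world:
  w0 (successors {w1, w2, w3, w4, w5, w7}): φ is false.
  w1 (successors {w0, w2, w3, w4}): φ is false.
  w2 (successors {w0, w1, w3, w4, w6, w7}): φ is false.
  w3 (successors {w0, w1, w2, w3, w5, w7}): φ is false.
  w4 (successors {w0, w1, w2, w5, w7}): φ is false.
  w5 (successors {w0, w3, w4, w6, w7}): φ is false.
  w6 (successors {w2, w5, w7}): φ is false.
  w7 (successors {w0, w2, w3, w4, w5, w6}): φ is false.
Detail at w0 (counterexample):
  At w0: Dia s and (Box s -> p) is true, so not (Dia s and (Box s -> p)) is false.
    At w0: Dia s is true, Box s -> p is true, so Dia s and (Box s -> p) is true.
      At w0: Dia s requires s at some successor in {w1, w2, w3, w4, w5, w7}.
        s holds at w2, so Dia s is true at w0.
      At w0: Box s is false, p is true, so Box s -> p is true.

No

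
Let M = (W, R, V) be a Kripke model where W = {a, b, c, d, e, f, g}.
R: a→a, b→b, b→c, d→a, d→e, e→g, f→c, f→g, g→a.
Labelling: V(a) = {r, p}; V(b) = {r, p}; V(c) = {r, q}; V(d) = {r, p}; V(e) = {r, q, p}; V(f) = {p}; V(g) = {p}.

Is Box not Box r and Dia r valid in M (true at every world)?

No

Let φ = Box not Box r and Dia r. Evaluate φ at each world:
  a (successors {a}): φ is false.
  b (successors {b, c}): φ is false.
  c (successors ∅): φ is false.
  d (successors {a, e}): φ is false.
  e (successors {g}): φ is false.
  f (successors {c, g}): φ is false.
  g (successors {a}): φ is false.
Detail at a (counterexample):
  At a: Box not Box r is false, Dia r is true, so Box not Box r and Dia r is false.
    At a: Box not Box r requires not Box r at every successor {a}.
      not Box r fails at a, so Box not Box r is false at a.
    At a: Dia r requires r at some successor in {a}.
      r holds at a, so Dia r is true at a.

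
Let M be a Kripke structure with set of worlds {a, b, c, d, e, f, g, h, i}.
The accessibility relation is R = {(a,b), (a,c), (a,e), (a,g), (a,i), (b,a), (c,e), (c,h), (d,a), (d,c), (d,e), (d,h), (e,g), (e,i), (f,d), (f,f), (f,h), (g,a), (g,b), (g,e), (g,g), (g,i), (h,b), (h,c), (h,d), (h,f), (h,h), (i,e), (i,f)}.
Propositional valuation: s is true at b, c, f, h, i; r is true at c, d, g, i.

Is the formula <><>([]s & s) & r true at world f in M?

Recall that []ψ holds at a world iff ψ holds at every accessible world, and <>ψ holds iff ψ holds at some accessible world.
At f: <><>([]s & s) is false, r is false, so <><>([]s & s) & r is false.
  At f: <><>([]s & s) requires <>([]s & s) at some successor in {d, f, h}.
    At d: <>([]s & s) is false.
    At f: <>([]s & s) is false.
    At h: <>([]s & s) is false.
  So <><>([]s & s) is false at f.

No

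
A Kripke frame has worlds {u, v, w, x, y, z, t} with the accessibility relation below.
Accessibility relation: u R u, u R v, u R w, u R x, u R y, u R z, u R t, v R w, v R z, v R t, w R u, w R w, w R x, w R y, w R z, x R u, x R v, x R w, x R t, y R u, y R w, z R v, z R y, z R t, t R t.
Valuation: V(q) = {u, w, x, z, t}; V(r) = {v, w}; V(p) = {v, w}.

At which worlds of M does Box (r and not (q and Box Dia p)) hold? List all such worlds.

Recall that Box ψ holds at a world iff ψ holds at every accessible world, and Dia ψ holds iff ψ holds at some accessible world.
Let φ = Box (r and not (q and Box Dia p)). Evaluate φ at each world:
  u (successors {u, v, w, x, y, z, t}): φ is false.
  v (successors {w, z, t}): φ is false.
  w (successors {u, w, x, y, z}): φ is false.
  x (successors {u, v, w, t}): φ is false.
  y (successors {u, w}): φ is false.
  z (successors {v, y, t}): φ is false.
  t (successors {t}): φ is false.
For instance, at x:
  At x: Box (r and not (q and Box Dia p)) requires r and not (q and Box Dia p) at every successor {u, v, w, t}.
    r and not (q and Box Dia p) fails at u, so Box (r and not (q and Box Dia p)) is false at x.
      At u: r is false, not (q and Box Dia p) is true, so r and not (q and Box Dia p) is false.
Satisfying worlds: none.

none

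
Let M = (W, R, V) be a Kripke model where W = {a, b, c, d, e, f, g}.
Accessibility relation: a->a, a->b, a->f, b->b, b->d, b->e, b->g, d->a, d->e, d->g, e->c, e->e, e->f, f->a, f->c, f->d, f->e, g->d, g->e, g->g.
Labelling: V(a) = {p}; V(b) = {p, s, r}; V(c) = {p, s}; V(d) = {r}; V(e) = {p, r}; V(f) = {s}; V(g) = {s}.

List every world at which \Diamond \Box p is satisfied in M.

Recall that \Box ψ holds at a world iff ψ holds at every accessible world, and \Diamond ψ holds iff ψ holds at some accessible world.
Let φ = \Diamond \Box p. Evaluate φ at each world:
  a (successors {a, b, f}): φ is false.
  b (successors {b, d, e, g}): φ is false.
  c (successors ∅): φ is false.
  d (successors {a, e, g}): φ is false.
  e (successors {c, e, f}): φ is true.
  f (successors {a, c, d, e}): φ is true.
  g (successors {d, e, g}): φ is false.
For instance, at d:
  At d: \Diamond \Box p requires \Box p at some successor in {a, e, g}.
    At a: \Box p is false.
    At e: \Box p is false.
    At g: \Box p is false.
  So \Diamond \Box p is false at d.
Satisfying worlds: {e, f}

e, f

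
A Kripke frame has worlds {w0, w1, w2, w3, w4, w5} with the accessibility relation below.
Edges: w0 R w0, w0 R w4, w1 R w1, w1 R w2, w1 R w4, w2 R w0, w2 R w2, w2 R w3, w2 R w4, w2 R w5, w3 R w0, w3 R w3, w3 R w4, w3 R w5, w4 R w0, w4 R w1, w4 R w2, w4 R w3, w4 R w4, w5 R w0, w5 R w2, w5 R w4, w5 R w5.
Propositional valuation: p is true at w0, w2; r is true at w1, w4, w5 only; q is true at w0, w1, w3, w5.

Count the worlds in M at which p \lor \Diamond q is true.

Let φ = p \lor \Diamond q. Evaluate φ at each world:
  w0 (successors {w0, w4}): φ is true.
  w1 (successors {w1, w2, w4}): φ is true.
  w2 (successors {w0, w2, w3, w4, w5}): φ is true.
  w3 (successors {w0, w3, w4, w5}): φ is true.
  w4 (successors {w0, w1, w2, w3, w4}): φ is true.
  w5 (successors {w0, w2, w4, w5}): φ is true.
For instance, at w3:
  At w3: p is false, \Diamond q is true, so p \lor \Diamond q is true.
    At w3: \Diamond q requires q at some successor in {w0, w3, w4, w5}.
      q holds at w0, so \Diamond q is true at w3.
Satisfying worlds: {w0, w1, w2, w3, w4, w5}

6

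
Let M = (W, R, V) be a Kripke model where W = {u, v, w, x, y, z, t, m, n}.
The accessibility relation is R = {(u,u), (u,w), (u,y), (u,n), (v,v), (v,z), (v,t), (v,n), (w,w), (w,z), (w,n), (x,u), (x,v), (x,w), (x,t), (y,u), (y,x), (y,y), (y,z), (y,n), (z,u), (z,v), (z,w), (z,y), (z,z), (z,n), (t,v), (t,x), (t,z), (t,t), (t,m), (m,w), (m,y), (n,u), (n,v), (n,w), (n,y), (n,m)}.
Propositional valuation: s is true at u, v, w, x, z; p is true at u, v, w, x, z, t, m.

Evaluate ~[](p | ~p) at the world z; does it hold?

No

At z: [](p | ~p) is true, so ~[](p | ~p) is false.
  At z: [](p | ~p) requires p | ~p at every successor {u, v, w, y, z, n}.
    At u: p | ~p is true.
    At v: p | ~p is true.
    At w: p | ~p is true.
    At y: p | ~p is true.
    At z: p | ~p is true.
    At n: p | ~p is true.
  So [](p | ~p) is true at z.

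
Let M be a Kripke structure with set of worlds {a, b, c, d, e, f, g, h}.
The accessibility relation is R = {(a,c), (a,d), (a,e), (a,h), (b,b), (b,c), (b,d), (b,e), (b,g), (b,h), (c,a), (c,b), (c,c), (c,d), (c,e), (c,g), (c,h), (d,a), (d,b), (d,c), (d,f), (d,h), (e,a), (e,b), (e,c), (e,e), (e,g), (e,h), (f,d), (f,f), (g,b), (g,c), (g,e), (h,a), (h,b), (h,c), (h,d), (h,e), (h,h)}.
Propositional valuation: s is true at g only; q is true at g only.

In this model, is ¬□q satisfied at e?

Yes

Recall that □ψ holds at a world iff ψ holds at every accessible world, and ◇ψ holds iff ψ holds at some accessible world.
At e: □q is false, so ¬□q is true.
  At e: □q requires q at every successor {a, b, c, e, g, h}.
    q fails at a, so □q is false at e.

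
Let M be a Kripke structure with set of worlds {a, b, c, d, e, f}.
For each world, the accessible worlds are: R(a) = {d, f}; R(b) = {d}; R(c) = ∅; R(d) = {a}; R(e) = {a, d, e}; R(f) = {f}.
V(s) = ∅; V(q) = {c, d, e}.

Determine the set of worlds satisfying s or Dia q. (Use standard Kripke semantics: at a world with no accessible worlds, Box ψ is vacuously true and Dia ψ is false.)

a, b, e

Let φ = s or Dia q. Evaluate φ at each world:
  a (successors {d, f}): φ is true.
  b (successors {d}): φ is true.
  c (successors ∅): φ is false.
  d (successors {a}): φ is false.
  e (successors {a, d, e}): φ is true.
  f (successors {f}): φ is false.
For instance, at a:
  At a: s is false, Dia q is true, so s or Dia q is true.
    At a: Dia q requires q at some successor in {d, f}.
      q holds at d, so Dia q is true at a.
Satisfying worlds: {a, b, e}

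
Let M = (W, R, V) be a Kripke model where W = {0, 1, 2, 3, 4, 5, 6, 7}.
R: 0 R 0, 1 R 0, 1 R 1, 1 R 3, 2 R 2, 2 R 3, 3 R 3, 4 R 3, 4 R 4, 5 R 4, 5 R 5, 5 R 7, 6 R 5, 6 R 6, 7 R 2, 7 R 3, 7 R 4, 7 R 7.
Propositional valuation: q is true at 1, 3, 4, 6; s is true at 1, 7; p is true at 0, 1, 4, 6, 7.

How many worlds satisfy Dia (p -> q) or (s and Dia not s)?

Recall that Dia ψ holds at a world iff ψ holds at some accessible world.
Let φ = Dia (p -> q) or (s and Dia not s). Evaluate φ at each world:
  0 (successors {0}): φ is false.
  1 (successors {0, 1, 3}): φ is true.
  2 (successors {2, 3}): φ is true.
  3 (successors {3}): φ is true.
  4 (successors {3, 4}): φ is true.
  5 (successors {4, 5, 7}): φ is true.
  6 (successors {5, 6}): φ is true.
  7 (successors {2, 3, 4, 7}): φ is true.
For instance, at 3:
  At 3: Dia (p -> q) is true, s and Dia not s is false, so Dia (p -> q) or (s and Dia not s) is true.
    At 3: Dia (p -> q) requires p -> q at some successor in {3}.
      p -> q holds at 3, so Dia (p -> q) is true at 3.
    At 3: s is false, Dia not s is true, so s and Dia not s is false.
      At 3: Dia not s requires not s at some successor in {3}.
        not s holds at 3, so Dia not s is true at 3.
Satisfying worlds: {1, 2, 3, 4, 5, 6, 7}

7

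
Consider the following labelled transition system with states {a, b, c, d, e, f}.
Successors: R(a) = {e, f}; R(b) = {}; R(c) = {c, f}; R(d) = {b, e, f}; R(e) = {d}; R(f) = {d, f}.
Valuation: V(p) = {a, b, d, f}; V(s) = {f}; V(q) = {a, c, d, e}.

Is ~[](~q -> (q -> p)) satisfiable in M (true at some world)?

Recall that []ψ holds at a world iff ψ holds at every accessible world, and <>ψ holds iff ψ holds at some accessible world.
Let φ = ~[](~q -> (q -> p)). Evaluate φ at each world:
  a (successors {e, f}): φ is false.
  b (successors ∅): φ is false.
  c (successors {c, f}): φ is false.
  d (successors {b, e, f}): φ is false.
  e (successors {d}): φ is false.
  f (successors {d, f}): φ is false.
For instance, at d:
  At d: [](~q -> (q -> p)) is true, so ~[](~q -> (q -> p)) is false.
    At d: [](~q -> (q -> p)) requires ~q -> (q -> p) at every successor {b, e, f}.
      At b: ~q -> (q -> p) is true.
      At e: ~q -> (q -> p) is true.
      At f: ~q -> (q -> p) is true.
    So [](~q -> (q -> p)) is true at d.

No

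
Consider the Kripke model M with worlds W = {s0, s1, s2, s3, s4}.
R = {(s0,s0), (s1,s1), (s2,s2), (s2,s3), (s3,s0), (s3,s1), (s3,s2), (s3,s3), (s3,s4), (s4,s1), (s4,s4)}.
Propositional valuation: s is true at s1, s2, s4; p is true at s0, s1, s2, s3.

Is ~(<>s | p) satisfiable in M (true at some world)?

No

Let φ = ~(<>s | p). Evaluate φ at each world:
  s0 (successors {s0}): φ is false.
  s1 (successors {s1}): φ is false.
  s2 (successors {s2, s3}): φ is false.
  s3 (successors {s0, s1, s2, s3, s4}): φ is false.
  s4 (successors {s1, s4}): φ is false.
For instance, at s4:
  At s4: <>s | p is true, so ~(<>s | p) is false.
    At s4: <>s is true, p is false, so <>s | p is true.
      At s4: <>s requires s at some successor in {s1, s4}.
        s holds at s1, so <>s is true at s4.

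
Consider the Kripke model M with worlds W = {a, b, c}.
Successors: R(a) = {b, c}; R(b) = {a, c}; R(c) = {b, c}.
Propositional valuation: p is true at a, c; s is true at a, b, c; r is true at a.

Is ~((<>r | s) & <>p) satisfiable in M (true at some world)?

No

Recall that <>ψ holds at a world iff ψ holds at some accessible world.
Let φ = ~((<>r | s) & <>p). Evaluate φ at each world:
  a (successors {b, c}): φ is false.
  b (successors {a, c}): φ is false.
  c (successors {b, c}): φ is false.
For instance, at c:
  At c: (<>r | s) & <>p is true, so ~((<>r | s) & <>p) is false.
    At c: <>r | s is true, <>p is true, so (<>r | s) & <>p is true.
      At c: <>r is false, s is true, so <>r | s is true.
      At c: <>p requires p at some successor in {b, c}.
        p holds at c, so <>p is true at c.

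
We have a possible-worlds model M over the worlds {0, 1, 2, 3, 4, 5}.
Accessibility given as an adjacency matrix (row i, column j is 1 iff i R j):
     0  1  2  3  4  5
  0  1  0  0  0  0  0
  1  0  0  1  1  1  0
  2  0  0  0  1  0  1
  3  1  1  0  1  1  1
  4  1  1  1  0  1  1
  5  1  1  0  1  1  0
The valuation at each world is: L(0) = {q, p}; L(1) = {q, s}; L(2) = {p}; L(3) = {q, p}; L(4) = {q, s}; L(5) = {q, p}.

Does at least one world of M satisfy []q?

Yes

Let φ = []q. Evaluate φ at each world:
  0 (successors {0}): φ is true.
  1 (successors {2, 3, 4}): φ is false.
  2 (successors {3, 5}): φ is true.
  3 (successors {0, 1, 3, 4, 5}): φ is true.
  4 (successors {0, 1, 2, 4, 5}): φ is false.
  5 (successors {0, 1, 3, 4}): φ is true.
Detail at 0 (witness):
  At 0: []q requires q at every successor {0}.
    At 0: q is true.
  So []q is true at 0.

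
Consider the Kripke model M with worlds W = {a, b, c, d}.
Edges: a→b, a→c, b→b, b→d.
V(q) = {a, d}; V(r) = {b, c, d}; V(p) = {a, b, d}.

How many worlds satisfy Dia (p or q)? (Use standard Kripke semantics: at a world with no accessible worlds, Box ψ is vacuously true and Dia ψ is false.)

Let φ = Dia (p or q). Evaluate φ at each world:
  a (successors {b, c}): φ is true.
  b (successors {b, d}): φ is true.
  c (successors ∅): φ is false.
  d (successors ∅): φ is false.
For instance, at b:
  At b: Dia (p or q) requires p or q at some successor in {b, d}.
    p or q holds at b, so Dia (p or q) is true at b.
Satisfying worlds: {a, b}

2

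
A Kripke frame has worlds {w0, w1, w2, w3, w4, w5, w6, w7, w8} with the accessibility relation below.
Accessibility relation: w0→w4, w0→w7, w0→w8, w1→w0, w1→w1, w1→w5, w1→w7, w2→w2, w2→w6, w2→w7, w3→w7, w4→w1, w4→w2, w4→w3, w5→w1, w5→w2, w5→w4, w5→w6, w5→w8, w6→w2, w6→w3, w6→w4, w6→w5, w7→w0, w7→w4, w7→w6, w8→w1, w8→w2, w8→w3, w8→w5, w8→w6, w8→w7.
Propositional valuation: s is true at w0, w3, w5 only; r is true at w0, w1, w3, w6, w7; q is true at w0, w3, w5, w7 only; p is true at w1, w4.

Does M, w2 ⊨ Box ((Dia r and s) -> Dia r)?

At w2: Box ((Dia r and s) -> Dia r) requires (Dia r and s) -> Dia r at every successor {w2, w6, w7}.
    At w2: Dia r and s is false, Dia r is true, so (Dia r and s) -> Dia r is true.
      At w2: Dia r is true, s is false, so Dia r and s is false.
      At w2: Dia r requires r at some successor in {w2, w6, w7}.
        r holds at w6, so Dia r is true at w2.
    At w6: Dia r and s is false, Dia r is true, so (Dia r and s) -> Dia r is true.
      At w6: Dia r is true, s is false, so Dia r and s is false.
      At w6: Dia r requires r at some successor in {w2, w3, w4, w5}.
        r holds at w3, so Dia r is true at w6.
    At w7: Dia r and s is false, Dia r is true, so (Dia r and s) -> Dia r is true.
      At w7: Dia r is true, s is false, so Dia r and s is false.
      At w7: Dia r requires r at some successor in {w0, w4, w6}.
        r holds at w0, so Dia r is true at w7.
So Box ((Dia r and s) -> Dia r) is true at w2.

Yes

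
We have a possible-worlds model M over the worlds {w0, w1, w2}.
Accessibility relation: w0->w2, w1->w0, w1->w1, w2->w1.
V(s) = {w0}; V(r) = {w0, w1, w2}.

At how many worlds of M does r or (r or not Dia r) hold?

Let φ = r or (r or not Dia r). Evaluate φ at each world:
  w0 (successors {w2}): φ is true.
  w1 (successors {w0, w1}): φ is true.
  w2 (successors {w1}): φ is true.
For instance, at w1:
  At w1: r is true, r or not Dia r is true, so r or (r or not Dia r) is true.
    At w1: r is true, not Dia r is false, so r or not Dia r is true.
      At w1: Dia r is true, so not Dia r is false.
Satisfying worlds: {w0, w1, w2}

3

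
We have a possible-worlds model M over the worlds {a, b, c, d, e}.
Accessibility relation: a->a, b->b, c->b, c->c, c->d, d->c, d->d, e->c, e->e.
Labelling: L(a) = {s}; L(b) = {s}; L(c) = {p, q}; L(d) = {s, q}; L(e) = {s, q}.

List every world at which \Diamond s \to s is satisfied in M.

a, b, d, e

Let φ = \Diamond s \to s. Evaluate φ at each world:
  a (successors {a}): φ is true.
  b (successors {b}): φ is true.
  c (successors {b, c, d}): φ is false.
  d (successors {c, d}): φ is true.
  e (successors {c, e}): φ is true.
For instance, at a:
  At a: \Diamond s is true, s is true, so \Diamond s \to s is true.
    At a: \Diamond s requires s at some successor in {a}.
      s holds at a, so \Diamond s is true at a.
Satisfying worlds: {a, b, d, e}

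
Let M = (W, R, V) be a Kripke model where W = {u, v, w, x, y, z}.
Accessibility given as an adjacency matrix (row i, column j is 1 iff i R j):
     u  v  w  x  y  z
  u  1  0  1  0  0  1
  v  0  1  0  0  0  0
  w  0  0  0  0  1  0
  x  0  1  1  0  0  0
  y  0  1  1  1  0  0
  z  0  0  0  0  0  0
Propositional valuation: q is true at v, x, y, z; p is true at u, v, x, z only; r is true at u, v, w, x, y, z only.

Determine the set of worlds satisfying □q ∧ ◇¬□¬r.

v, w

Let φ = □q ∧ ◇¬□¬r. Evaluate φ at each world:
  u (successors {u, w, z}): φ is false.
  v (successors {v}): φ is true.
  w (successors {y}): φ is true.
  x (successors {v, w}): φ is false.
  y (successors {v, w, x}): φ is false.
  z (successors ∅): φ is false.
For instance, at x:
  At x: □q is false, ◇¬□¬r is true, so □q ∧ ◇¬□¬r is false.
    At x: □q requires q at every successor {v, w}.
      q fails at w, so □q is false at x.
    At x: ◇¬□¬r requires ¬□¬r at some successor in {v, w}.
      ¬□¬r holds at v, so ◇¬□¬r is true at x.
Satisfying worlds: {v, w}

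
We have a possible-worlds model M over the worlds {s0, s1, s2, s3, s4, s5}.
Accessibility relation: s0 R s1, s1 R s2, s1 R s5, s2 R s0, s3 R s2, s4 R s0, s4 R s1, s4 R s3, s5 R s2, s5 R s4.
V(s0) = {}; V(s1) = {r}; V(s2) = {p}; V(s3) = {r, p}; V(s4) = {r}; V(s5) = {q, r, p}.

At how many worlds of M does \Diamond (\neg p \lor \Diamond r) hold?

5

Let φ = \Diamond (\neg p \lor \Diamond r). Evaluate φ at each world:
  s0 (successors {s1}): φ is true.
  s1 (successors {s2, s5}): φ is true.
  s2 (successors {s0}): φ is true.
  s3 (successors {s2}): φ is false.
  s4 (successors {s0, s1, s3}): φ is true.
  s5 (successors {s2, s4}): φ is true.
For instance, at s1:
  At s1: \Diamond (\neg p \lor \Diamond r) requires \neg p \lor \Diamond r at some successor in {s2, s5}.
    \neg p \lor \Diamond r holds at s5, so \Diamond (\neg p \lor \Diamond r) is true at s1.
      At s5: \neg p is false, \Diamond r is true, so \neg p \lor \Diamond r is true.
Satisfying worlds: {s0, s1, s2, s4, s5}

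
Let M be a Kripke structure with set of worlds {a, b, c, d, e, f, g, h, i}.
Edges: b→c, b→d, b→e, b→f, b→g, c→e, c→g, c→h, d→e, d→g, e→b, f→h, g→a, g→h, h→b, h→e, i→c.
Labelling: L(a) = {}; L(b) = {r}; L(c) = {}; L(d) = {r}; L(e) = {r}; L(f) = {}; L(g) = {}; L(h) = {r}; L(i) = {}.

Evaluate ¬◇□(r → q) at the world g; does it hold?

At g: ◇□(r → q) is true, so ¬◇□(r → q) is false.
  At g: ◇□(r → q) requires □(r → q) at some successor in {a, h}.
    □(r → q) holds at a, so ◇□(r → q) is true at g.
      At a: no accessible worlds, so □(r → q) holds vacuously.

No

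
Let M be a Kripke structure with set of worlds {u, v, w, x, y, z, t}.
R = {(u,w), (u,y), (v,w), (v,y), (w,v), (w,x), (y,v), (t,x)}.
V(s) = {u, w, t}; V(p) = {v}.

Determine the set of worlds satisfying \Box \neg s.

Recall that \Box ψ holds at a world iff ψ holds at every accessible world, and \Diamond ψ holds iff ψ holds at some accessible world.
Let φ = \Box \neg s. Evaluate φ at each world:
  u (successors {w, y}): φ is false.
  v (successors {w, y}): φ is false.
  w (successors {v, x}): φ is true.
  x (successors ∅): φ is true.
  y (successors {v}): φ is true.
  z (successors ∅): φ is true.
  t (successors {x}): φ is true.
For instance, at w:
  At w: \Box \neg s requires \neg s at every successor {v, x}.
    At v: \neg s is true.
    At x: \neg s is true.
  So \Box \neg s is true at w.
Satisfying worlds: {w, x, y, z, t}

w, x, y, z, t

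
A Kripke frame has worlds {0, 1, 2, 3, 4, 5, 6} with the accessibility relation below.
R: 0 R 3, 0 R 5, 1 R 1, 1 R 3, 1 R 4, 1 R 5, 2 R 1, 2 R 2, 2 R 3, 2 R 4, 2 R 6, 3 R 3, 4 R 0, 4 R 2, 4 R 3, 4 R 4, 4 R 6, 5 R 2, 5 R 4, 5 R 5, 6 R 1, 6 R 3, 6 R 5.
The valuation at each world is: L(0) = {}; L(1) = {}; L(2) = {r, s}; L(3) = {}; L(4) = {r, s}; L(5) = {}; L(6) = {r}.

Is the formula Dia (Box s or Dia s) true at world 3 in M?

At 3: Dia (Box s or Dia s) requires Box s or Dia s at some successor in {3}.
  At 3: Box s or Dia s is false.
So Dia (Box s or Dia s) is false at 3.

No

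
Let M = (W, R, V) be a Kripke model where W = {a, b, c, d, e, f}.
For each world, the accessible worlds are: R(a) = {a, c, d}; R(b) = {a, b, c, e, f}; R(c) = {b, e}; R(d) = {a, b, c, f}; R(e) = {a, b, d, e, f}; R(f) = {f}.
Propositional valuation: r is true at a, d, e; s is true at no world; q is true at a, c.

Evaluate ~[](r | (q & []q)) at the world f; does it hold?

Recall that []ψ holds at a world iff ψ holds at every accessible world, and <>ψ holds iff ψ holds at some accessible world.
At f: [](r | (q & []q)) is false, so ~[](r | (q & []q)) is true.
  At f: [](r | (q & []q)) requires r | (q & []q) at every successor {f}.
    r | (q & []q) fails at f, so [](r | (q & []q)) is false at f.
      At f: r is false, q & []q is false, so r | (q & []q) is false.

Yes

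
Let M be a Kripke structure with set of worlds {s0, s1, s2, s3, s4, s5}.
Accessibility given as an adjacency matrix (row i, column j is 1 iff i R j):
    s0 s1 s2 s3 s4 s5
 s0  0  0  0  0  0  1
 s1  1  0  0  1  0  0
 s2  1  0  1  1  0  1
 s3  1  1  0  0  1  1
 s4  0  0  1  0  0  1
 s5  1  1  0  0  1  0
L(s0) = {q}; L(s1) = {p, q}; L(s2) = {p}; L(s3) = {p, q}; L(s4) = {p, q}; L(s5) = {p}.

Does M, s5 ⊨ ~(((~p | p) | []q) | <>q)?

At s5: ((~p | p) | []q) | <>q is true, so ~(((~p | p) | []q) | <>q) is false.
  At s5: (~p | p) | []q is true, <>q is true, so ((~p | p) | []q) | <>q is true.
    At s5: ~p | p is true, []q is true, so (~p | p) | []q is true.
      At s5: []q requires q at every successor {s0, s1, s4}.
        At s0: q is true.
        At s1: q is true.
        At s4: q is true.
      So []q is true at s5.
    At s5: <>q requires q at some successor in {s0, s1, s4}.
      q holds at s0, so <>q is true at s5.

No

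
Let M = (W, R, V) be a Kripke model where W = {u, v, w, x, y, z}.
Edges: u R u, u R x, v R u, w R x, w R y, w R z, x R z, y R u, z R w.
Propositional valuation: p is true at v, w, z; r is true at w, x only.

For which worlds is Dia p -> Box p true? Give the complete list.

Let φ = Dia p -> Box p. Evaluate φ at each world:
  u (successors {u, x}): φ is true.
  v (successors {u}): φ is true.
  w (successors {x, y, z}): φ is false.
  x (successors {z}): φ is true.
  y (successors {u}): φ is true.
  z (successors {w}): φ is true.
For instance, at y:
  At y: Dia p is false, Box p is false, so Dia p -> Box p is true.
    At y: Dia p requires p at some successor in {u}.
      At u: p is false.
    So Dia p is false at y.
    At y: Box p requires p at every successor {u}.
      p fails at u, so Box p is false at y.
Satisfying worlds: {u, v, x, y, z}

u, v, x, y, z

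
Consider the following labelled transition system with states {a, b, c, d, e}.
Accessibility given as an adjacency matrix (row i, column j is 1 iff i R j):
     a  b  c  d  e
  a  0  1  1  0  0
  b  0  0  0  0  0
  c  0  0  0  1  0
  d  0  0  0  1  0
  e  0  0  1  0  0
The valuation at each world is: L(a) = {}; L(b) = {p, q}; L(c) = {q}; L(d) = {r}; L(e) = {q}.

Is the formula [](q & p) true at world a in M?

Recall that []ψ holds at a world iff ψ holds at every accessible world, and <>ψ holds iff ψ holds at some accessible world.
At a: [](q & p) requires q & p at every successor {b, c}.
  q & p fails at c, so [](q & p) is false at a.

No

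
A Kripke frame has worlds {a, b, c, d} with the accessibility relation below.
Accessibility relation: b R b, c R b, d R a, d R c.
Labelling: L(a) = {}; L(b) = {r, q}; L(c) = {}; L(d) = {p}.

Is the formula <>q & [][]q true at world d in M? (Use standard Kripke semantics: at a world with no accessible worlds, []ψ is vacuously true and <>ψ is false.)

At d: <>q is false, [][]q is true, so <>q & [][]q is false.
  At d: <>q requires q at some successor in {a, c}.
    At a: q is false.
    At c: q is false.
  So <>q is false at d.
  At d: [][]q requires []q at every successor {a, c}.
      At a: no accessible worlds, so []q holds vacuously.
      At c: []q requires q at every successor {b}.
        At b: q is true.
      So []q is true at c.
  So [][]q is true at d.

No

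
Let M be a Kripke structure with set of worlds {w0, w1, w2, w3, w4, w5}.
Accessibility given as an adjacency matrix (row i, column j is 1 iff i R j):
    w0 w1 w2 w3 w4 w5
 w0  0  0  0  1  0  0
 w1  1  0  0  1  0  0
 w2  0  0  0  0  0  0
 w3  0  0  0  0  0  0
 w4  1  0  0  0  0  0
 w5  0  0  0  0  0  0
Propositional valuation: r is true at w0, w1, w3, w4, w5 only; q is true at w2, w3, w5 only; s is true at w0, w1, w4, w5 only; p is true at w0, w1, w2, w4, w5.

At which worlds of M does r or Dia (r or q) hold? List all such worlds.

w0, w1, w3, w4, w5

Let φ = r or Dia (r or q). Evaluate φ at each world:
  w0 (successors {w3}): φ is true.
  w1 (successors {w0, w3}): φ is true.
  w2 (successors ∅): φ is false.
  w3 (successors ∅): φ is true.
  w4 (successors {w0}): φ is true.
  w5 (successors ∅): φ is true.
For instance, at w1:
  At w1: r is true, Dia (r or q) is true, so r or Dia (r or q) is true.
    At w1: Dia (r or q) requires r or q at some successor in {w0, w3}.
      r or q holds at w0, so Dia (r or q) is true at w1.
Satisfying worlds: {w0, w1, w3, w4, w5}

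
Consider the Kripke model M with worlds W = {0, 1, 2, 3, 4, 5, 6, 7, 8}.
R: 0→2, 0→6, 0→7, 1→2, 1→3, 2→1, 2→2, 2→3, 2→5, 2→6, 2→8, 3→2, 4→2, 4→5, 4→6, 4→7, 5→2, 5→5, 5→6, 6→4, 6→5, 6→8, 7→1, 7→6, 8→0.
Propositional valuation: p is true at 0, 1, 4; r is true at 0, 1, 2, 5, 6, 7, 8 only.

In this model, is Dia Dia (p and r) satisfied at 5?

Yes

At 5: Dia Dia (p and r) requires Dia (p and r) at some successor in {2, 5, 6}.
  Dia (p and r) holds at 2, so Dia Dia (p and r) is true at 5.
    At 2: Dia (p and r) requires p and r at some successor in {1, 2, 3, 5, 6, 8}.
      p and r holds at 1, so Dia (p and r) is true at 2.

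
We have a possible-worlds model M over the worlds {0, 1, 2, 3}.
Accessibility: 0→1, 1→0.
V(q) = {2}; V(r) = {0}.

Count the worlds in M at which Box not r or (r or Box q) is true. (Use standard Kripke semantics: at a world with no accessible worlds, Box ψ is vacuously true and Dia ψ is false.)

3

Let φ = Box not r or (r or Box q). Evaluate φ at each world:
  0 (successors {1}): φ is true.
  1 (successors {0}): φ is false.
  2 (successors ∅): φ is true.
  3 (successors ∅): φ is true.
For instance, at 0:
  At 0: Box not r is true, r or Box q is true, so Box not r or (r or Box q) is true.
    At 0: Box not r requires not r at every successor {1}.
      At 1: not r is true.
    So Box not r is true at 0.
    At 0: r is true, Box q is false, so r or Box q is true.
      At 0: Box q requires q at every successor {1}.
        q fails at 1, so Box q is false at 0.
Satisfying worlds: {0, 2, 3}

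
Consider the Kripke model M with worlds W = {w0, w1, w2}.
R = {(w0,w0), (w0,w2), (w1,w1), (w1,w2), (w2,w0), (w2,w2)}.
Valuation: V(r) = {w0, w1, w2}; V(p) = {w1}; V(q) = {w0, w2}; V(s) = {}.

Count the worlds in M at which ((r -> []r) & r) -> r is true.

3

Let φ = ((r -> []r) & r) -> r. Evaluate φ at each world:
  w0 (successors {w0, w2}): φ is true.
  w1 (successors {w1, w2}): φ is true.
  w2 (successors {w0, w2}): φ is true.
For instance, at w2:
  At w2: (r -> []r) & r is true, r is true, so ((r -> []r) & r) -> r is true.
    At w2: r -> []r is true, r is true, so (r -> []r) & r is true.
      At w2: r is true, []r is true, so r -> []r is true.
Satisfying worlds: {w0, w1, w2}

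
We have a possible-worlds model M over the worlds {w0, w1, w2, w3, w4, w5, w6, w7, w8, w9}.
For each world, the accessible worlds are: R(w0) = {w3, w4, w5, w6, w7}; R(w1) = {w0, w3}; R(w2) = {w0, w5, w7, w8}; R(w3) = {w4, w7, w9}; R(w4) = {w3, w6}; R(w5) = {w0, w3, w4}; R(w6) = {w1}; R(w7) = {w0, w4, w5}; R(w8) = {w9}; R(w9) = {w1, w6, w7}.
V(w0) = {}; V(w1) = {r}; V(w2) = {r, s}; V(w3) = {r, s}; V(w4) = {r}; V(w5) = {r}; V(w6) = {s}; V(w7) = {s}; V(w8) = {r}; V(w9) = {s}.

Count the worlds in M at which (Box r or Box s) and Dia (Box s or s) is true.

2

Recall that Box ψ holds at a world iff ψ holds at every accessible world, and Dia ψ holds iff ψ holds at some accessible world.
Let φ = (Box r or Box s) and Dia (Box s or s). Evaluate φ at each world:
  w0 (successors {w3, w4, w5, w6, w7}): φ is false.
  w1 (successors {w0, w3}): φ is false.
  w2 (successors {w0, w5, w7, w8}): φ is false.
  w3 (successors {w4, w7, w9}): φ is false.
  w4 (successors {w3, w6}): φ is true.
  w5 (successors {w0, w3, w4}): φ is false.
  w6 (successors {w1}): φ is false.
  w7 (successors {w0, w4, w5}): φ is false.
  w8 (successors {w9}): φ is true.
  w9 (successors {w1, w6, w7}): φ is false.
For instance, at w8:
  At w8: Box r or Box s is true, Dia (Box s or s) is true, so (Box r or Box s) and Dia (Box s or s) is true.
    At w8: Box r is false, Box s is true, so Box r or Box s is true.
      At w8: Box r requires r at every successor {w9}.
        r fails at w9, so Box r is false at w8.
      At w8: Box s requires s at every successor {w9}.
        At w9: s is true.
      So Box s is true at w8.
    At w8: Dia (Box s or s) requires Box s or s at some successor in {w9}.
      Box s or s holds at w9, so Dia (Box s or s) is true at w8.
Satisfying worlds: {w4, w8}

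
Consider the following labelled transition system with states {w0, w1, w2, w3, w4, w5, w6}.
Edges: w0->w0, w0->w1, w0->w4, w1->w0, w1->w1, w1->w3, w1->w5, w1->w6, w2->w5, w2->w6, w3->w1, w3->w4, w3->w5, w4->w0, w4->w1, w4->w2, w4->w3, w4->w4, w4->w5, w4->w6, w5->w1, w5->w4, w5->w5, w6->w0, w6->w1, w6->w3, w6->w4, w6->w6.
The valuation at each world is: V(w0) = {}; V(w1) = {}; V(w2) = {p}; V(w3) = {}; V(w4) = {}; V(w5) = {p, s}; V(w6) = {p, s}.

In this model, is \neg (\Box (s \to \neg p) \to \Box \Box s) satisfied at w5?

No

At w5: \Box (s \to \neg p) \to \Box \Box s is true, so \neg (\Box (s \to \neg p) \to \Box \Box s) is false.
  At w5: \Box (s \to \neg p) is false, \Box \Box s is false, so \Box (s \to \neg p) \to \Box \Box s is true.
    At w5: \Box (s \to \neg p) requires s \to \neg p at every successor {w1, w4, w5}.
      s \to \neg p fails at w5, so \Box (s \to \neg p) is false at w5.
    At w5: \Box \Box s requires \Box s at every successor {w1, w4, w5}.
      \Box s fails at w1, so \Box \Box s is false at w5.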